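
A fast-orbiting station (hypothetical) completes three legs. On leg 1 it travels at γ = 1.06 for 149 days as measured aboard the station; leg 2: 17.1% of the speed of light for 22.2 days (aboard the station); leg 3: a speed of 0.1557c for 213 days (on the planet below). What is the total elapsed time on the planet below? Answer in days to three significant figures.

Δt = 393 days

Leg 1: γ = 1.06; Δt_1 = 1.060 × 149 = 157.9 days.
Leg 2: β = 0.171; γ = 1/√(1 − 0.171²) = 1/√0.9708 = 1.015; Δt_2 = 1.015 × 22.2 = 22.53 days.
Leg 3: 213 days is already measured on the planet below.
Total: 157.9 + 22.53 + 213.0 days.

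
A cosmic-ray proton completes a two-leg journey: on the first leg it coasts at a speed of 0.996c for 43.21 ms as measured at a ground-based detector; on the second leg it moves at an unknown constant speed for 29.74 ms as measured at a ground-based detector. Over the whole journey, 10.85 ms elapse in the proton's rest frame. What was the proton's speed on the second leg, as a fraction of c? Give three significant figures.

β = 0.972

Leg 1: γ = 1/√(1 − 0.996²) = 1/√0.007984 = 11.19; τ_1 = 43.21/11.19 = 3.861 ms.
Leg 2: speed unknown; τ_2 = 29.74/γ_2.
Total proper time: 3.861 + τ_2 = 10.85, so τ_2 = 10.85 − 3.861 = 6.989 ms.
γ_2 = 29.74/6.989 = 4.255; β = √(1 − 1/γ²) = √0.9448.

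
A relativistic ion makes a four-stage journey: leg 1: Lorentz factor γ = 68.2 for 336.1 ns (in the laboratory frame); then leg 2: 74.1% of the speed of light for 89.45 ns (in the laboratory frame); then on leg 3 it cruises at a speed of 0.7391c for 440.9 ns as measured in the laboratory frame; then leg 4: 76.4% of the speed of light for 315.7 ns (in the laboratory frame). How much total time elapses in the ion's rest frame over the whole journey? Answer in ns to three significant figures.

Leg 1: γ = 68.2; τ_1 = 336.1/68.20 = 4.928 ns.
Leg 2: β = 0.741; γ = 1/√(1 − 0.741²) = 1/√0.4509 = 1.489; τ_2 = 89.45/1.489 = 60.07 ns.
Leg 3: γ = 1/√(1 − 0.7391²) = 1/√0.4537 = 1.485; τ_3 = 440.9/1.485 = 297.0 ns.
Leg 4: β = 0.764; γ = 1/√(1 − 0.764²) = 1/√0.4163 = 1.550; τ_4 = 315.7/1.550 = 203.7 ns.
Total: 4.928 + 60.07 + 297.0 + 203.7 ns.

τ = 566 ns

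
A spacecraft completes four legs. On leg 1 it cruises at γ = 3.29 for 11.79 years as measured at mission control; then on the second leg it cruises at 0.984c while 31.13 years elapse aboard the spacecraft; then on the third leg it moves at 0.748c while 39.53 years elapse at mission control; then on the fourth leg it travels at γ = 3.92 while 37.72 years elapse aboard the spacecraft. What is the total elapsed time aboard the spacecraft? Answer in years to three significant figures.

Leg 1: γ = 3.29; τ_1 = 11.79/3.290 = 3.584 years.
Leg 2: 31.13 years is already measured aboard the spacecraft.
Leg 3: γ = 1/√(1 − 0.748²) = 1/√0.4405 = 1.507; τ_3 = 39.53/1.507 = 26.24 years.
Leg 4: 37.72 years is already measured aboard the spacecraft.
Total: 3.584 + 31.13 + 26.24 + 37.72 years.

τ = 98.7 years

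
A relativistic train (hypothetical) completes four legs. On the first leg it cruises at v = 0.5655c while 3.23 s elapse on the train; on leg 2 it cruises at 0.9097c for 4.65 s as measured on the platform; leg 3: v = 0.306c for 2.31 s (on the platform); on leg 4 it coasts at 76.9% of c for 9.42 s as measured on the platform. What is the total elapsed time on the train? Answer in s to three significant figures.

Leg 1: 3.23 s is already measured on the train.
Leg 2: γ = 1/√(1 − 0.9097²) = 1/√0.1724 = 2.408; τ_2 = 4.65/2.408 = 1.931 s.
Leg 3: γ = 1/√(1 − 0.306²) = 1/√0.9064 = 1.050; τ_3 = 2.31/1.050 = 2.199 s.
Leg 4: β = 0.769; γ = 1/√(1 − 0.769²) = 1/√0.4086 = 1.564; τ_4 = 9.42/1.564 = 6.022 s.
Total: 3.230 + 1.931 + 2.199 + 6.022 s.

τ = 13.4 s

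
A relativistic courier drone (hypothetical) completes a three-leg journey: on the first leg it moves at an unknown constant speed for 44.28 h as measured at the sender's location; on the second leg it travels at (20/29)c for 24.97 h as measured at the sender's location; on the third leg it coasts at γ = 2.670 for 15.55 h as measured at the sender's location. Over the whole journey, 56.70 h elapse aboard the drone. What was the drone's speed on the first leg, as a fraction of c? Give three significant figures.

Leg 1: speed unknown; τ_1 = 44.28/γ_1.
Leg 2: γ = 1/√(1 − (20/29)²) = 29/21 ≈ 1.381; τ_2 = 24.97/1.381 = 18.08 h.
Leg 3: γ = 2.670; τ_3 = 15.55/2.670 = 5.824 h.
Total proper time: τ_1 + 18.08 + 5.824 = 56.70, so τ_1 = 56.70 − 23.91 = 32.79 h.
γ_1 = 44.28/32.79 = 1.350; β = √(1 − 1/γ²) = √0.4515.

β = 0.672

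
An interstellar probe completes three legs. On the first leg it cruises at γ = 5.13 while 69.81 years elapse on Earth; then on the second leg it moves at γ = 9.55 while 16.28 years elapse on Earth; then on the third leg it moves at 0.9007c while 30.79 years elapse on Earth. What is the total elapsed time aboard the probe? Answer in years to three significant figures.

τ = 28.7 years

Leg 1: γ = 5.13; τ_1 = 69.81/5.130 = 13.61 years.
Leg 2: γ = 9.55; τ_2 = 16.28/9.550 = 1.705 years.
Leg 3: γ = 1/√(1 − 0.9007²) = 1/√0.1887 = 2.302; τ_3 = 30.79/2.302 = 13.38 years.
Total: 13.61 + 1.705 + 13.38 years.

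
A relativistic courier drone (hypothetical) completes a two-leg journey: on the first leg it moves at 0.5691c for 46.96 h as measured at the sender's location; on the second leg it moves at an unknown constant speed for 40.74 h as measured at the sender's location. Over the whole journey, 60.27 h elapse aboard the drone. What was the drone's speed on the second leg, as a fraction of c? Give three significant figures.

Leg 1: γ = 1/√(1 − 0.5691²) = 1/√0.6761 = 1.216; τ_1 = 46.96/1.216 = 38.61 h.
Leg 2: speed unknown; τ_2 = 40.74/γ_2.
Total proper time: 38.61 + τ_2 = 60.27, so τ_2 = 60.27 − 38.61 = 21.66 h.
γ_2 = 40.74/21.66 = 1.881; β = √(1 − 1/γ²) = √0.7174.

β = 0.847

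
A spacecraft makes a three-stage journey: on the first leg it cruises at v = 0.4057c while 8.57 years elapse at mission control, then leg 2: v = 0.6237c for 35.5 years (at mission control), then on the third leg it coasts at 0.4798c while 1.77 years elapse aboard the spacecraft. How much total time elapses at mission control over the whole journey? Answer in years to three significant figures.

Leg 1: 8.57 years is already measured at mission control.
Leg 2: 35.5 years is already measured at mission control.
Leg 3: γ = 1/√(1 − 0.4798²) = 1/√0.7698 = 1.140; Δt_3 = 1.140 × 1.77 = 2.017 years.
Total: 8.570 + 35.50 + 2.017 years.

Δt = 46.1 years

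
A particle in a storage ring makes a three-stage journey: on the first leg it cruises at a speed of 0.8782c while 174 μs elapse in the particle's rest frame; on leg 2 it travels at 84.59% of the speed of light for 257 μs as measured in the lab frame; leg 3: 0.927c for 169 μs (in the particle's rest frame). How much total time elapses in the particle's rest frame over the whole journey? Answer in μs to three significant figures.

Leg 1: 174 μs is already measured in the particle's rest frame.
Leg 2: β = 0.8459; γ = 1/√(1 − 0.8459²) = 1/√0.2845 = 1.875; τ_2 = 257/1.875 = 137.1 μs.
Leg 3: 169 μs is already measured in the particle's rest frame.
Total: 174.0 + 137.1 + 169.0 μs.

τ = 480 μs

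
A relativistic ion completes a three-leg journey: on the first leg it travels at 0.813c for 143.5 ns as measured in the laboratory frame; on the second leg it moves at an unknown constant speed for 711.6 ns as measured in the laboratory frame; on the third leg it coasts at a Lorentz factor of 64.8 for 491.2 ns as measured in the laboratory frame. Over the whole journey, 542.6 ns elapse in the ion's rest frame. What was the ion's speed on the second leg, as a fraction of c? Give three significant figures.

Leg 1: γ = 1/√(1 − 0.813²) = 1/√0.3390 = 1.717; τ_1 = 143.5/1.717 = 83.55 ns.
Leg 2: speed unknown; τ_2 = 711.6/γ_2.
Leg 3: γ = 64.8; τ_3 = 491.2/64.80 = 7.580 ns.
Total proper time: 83.55 + τ_2 + 7.580 = 542.6, so τ_2 = 542.6 − 91.14 = 451.5 ns.
γ_2 = 711.6/451.5 = 1.576; β = √(1 − 1/γ²) = √0.5975.

β = 0.773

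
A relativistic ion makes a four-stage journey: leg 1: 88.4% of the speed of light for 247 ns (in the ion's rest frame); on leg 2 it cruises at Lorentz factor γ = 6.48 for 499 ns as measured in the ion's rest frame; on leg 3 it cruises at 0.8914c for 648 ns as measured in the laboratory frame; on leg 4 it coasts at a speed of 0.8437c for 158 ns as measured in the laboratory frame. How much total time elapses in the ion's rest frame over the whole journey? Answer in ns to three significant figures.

τ = 1120 ns

Leg 1: 247 ns is already measured in the ion's rest frame.
Leg 2: 499 ns is already measured in the ion's rest frame.
Leg 3: γ = 1/√(1 − 0.8914²) = 1/√0.2054 = 2.206; τ_3 = 648/2.206 = 293.7 ns.
Leg 4: γ = 1/√(1 − 0.8437²) = 1/√0.2882 = 1.863; τ_4 = 158/1.863 = 84.82 ns.
Total: 247.0 + 499.0 + 293.7 + 84.82 ns.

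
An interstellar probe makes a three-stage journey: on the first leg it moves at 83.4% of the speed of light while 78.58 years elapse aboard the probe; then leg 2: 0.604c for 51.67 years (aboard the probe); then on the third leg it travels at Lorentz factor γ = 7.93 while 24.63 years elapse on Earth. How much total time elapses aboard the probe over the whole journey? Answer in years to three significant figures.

Leg 1: 78.58 years is already measured aboard the probe.
Leg 2: 51.67 years is already measured aboard the probe.
Leg 3: γ = 7.93; τ_3 = 24.63/7.930 = 3.106 years.
Total: 78.58 + 51.67 + 3.106 years.

τ = 133 years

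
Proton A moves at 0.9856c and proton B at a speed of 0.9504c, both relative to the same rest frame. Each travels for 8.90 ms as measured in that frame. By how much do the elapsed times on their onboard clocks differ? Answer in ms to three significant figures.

A: γ = 1/√(1 − 0.9856²) = 1/√0.02859 = 5.914; τ_A = 8.90/5.914 = 1.505 ms.
B: γ = 1/√(1 − 0.9504²) = 1/√0.09674 = 3.215; τ_B = 8.90/3.215 = 2.768 ms.

|τ_A − τ_B| = 1.26 ms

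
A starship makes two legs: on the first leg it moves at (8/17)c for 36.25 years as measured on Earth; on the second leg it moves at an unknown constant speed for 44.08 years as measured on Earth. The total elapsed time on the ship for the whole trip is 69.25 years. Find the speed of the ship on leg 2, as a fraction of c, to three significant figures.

β = 0.534

Leg 1: γ = 1/√(1 − (8/17)²) = 17/15 ≈ 1.133; τ_1 = 36.25/1.133 = 31.99 years.
Leg 2: speed unknown; τ_2 = 44.08/γ_2.
Total proper time: 31.99 + τ_2 = 69.25, so τ_2 = 69.25 − 31.99 = 37.26 years.
γ_2 = 44.08/37.26 = 1.183; β = √(1 − 1/γ²) = √0.2853.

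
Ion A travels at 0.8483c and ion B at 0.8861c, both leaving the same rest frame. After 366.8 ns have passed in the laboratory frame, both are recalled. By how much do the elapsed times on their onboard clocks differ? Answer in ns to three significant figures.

A: γ = 1/√(1 − 0.8483²) = 1/√0.2804 = 1.889; τ_A = 366.8/1.889 = 194.2 ns.
B: γ = 1/√(1 − 0.8861²) = 1/√0.2148 = 2.158; τ_B = 366.8/2.158 = 170.0 ns.

|τ_A − τ_B| = 24.2 ns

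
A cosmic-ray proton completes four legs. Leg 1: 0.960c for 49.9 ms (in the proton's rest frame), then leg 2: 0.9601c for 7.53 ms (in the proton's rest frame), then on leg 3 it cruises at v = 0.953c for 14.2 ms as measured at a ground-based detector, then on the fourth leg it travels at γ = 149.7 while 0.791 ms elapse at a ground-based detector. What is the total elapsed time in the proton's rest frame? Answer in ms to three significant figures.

Leg 1: 49.9 ms is already measured in the proton's rest frame.
Leg 2: 7.53 ms is already measured in the proton's rest frame.
Leg 3: γ = 1/√(1 − 0.953²) = 1/√0.09179 = 3.301; τ_3 = 14.2/3.301 = 4.302 ms.
Leg 4: γ = 149.7; τ_4 = 0.791/149.7 = 0.005284 ms.
Total: 49.90 + 7.530 + 4.302 + 0.005284 ms.

τ = 61.7 ms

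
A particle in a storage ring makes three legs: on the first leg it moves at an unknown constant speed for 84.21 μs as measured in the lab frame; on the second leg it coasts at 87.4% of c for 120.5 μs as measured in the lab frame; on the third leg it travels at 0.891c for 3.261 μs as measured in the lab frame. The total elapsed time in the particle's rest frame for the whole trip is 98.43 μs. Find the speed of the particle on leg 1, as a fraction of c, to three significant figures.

β = 0.890

Leg 1: speed unknown; τ_1 = 84.21/γ_1.
Leg 2: β = 0.874; γ = 1/√(1 − 0.874²) = 1/√0.2361 = 2.058; τ_2 = 120.5/2.058 = 58.55 μs.
Leg 3: γ = 1/√(1 − 0.891²) = 1/√0.2061 = 2.203; τ_3 = 3.261/2.203 = 1.481 μs.
Total proper time: τ_1 + 58.55 + 1.481 = 98.43, so τ_1 = 98.43 − 60.03 = 38.40 μs.
γ_1 = 84.21/38.40 = 2.193; β = √(1 − 1/γ²) = √0.7921.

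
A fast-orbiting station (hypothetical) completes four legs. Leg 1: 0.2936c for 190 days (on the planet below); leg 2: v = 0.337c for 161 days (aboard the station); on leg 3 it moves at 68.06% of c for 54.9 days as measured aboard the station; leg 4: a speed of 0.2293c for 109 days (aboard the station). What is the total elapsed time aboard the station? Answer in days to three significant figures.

Leg 1: γ = 1/√(1 − 0.2936²) = 1/√0.9138 = 1.046; τ_1 = 190/1.046 = 181.6 days.
Leg 2: 161 days is already measured aboard the station.
Leg 3: 54.9 days is already measured aboard the station.
Leg 4: 109 days is already measured aboard the station.
Total: 181.6 + 161.0 + 54.90 + 109.0 days.

τ = 507 days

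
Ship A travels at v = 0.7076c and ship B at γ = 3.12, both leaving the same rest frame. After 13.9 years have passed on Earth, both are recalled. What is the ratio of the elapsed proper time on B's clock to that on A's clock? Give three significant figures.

A: γ = 1/√(1 − 0.7076²) = 1/√0.4993 = 1.415. B: γ = 3.12.
τ_A/τ_B = γ_B/γ_A = 3.120/1.415 = 2.205, so τ_B/τ_A = 0.4536.

τ_B/τ_A = 0.454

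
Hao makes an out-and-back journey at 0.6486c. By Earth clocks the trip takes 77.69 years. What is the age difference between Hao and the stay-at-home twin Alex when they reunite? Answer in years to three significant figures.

γ = 1/√(1 − 0.6486²) = 1/√0.5793 = 1.314
Hao's elapsed proper time: τ = 77.69/1.314 = 59.13 years.
Age gap = Δt − τ = 77.69 − 59.13 years.

Δt − τ = 18.6 years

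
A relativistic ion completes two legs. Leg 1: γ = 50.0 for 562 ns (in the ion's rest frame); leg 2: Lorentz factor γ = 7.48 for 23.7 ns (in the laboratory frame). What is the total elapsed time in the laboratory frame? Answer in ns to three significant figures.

Leg 1: γ = 50.0; Δt_1 = 50.00 × 562 = 2.810×10⁴ ns.
Leg 2: 23.7 ns is already measured in the laboratory frame.
Total: 2.810×10⁴ + 23.70 ns.

Δt = 2.81×10⁴ ns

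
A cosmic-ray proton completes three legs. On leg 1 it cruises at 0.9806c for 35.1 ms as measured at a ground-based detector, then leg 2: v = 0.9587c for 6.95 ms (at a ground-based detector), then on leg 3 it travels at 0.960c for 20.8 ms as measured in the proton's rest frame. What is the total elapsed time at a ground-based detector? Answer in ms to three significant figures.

Leg 1: 35.1 ms is already measured at a ground-based detector.
Leg 2: 6.95 ms is already measured at a ground-based detector.
Leg 3: γ = 1/√(1 − 0.960²) = 25/7 ≈ 3.571; Δt_3 = 3.571 × 20.8 = 74.29 ms.
Total: 35.10 + 6.950 + 74.29 ms.

Δt = 116 ms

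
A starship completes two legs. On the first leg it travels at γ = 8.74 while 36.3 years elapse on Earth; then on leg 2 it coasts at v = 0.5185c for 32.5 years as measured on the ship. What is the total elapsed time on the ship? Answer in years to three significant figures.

τ = 36.7 years

Leg 1: γ = 8.74; τ_1 = 36.3/8.740 = 4.153 years.
Leg 2: 32.5 years is already measured on the ship.
Total: 4.153 + 32.50 years.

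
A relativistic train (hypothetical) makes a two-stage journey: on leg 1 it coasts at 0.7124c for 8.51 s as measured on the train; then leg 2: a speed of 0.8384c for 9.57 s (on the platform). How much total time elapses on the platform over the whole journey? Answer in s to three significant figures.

Leg 1: γ = 1/√(1 − 0.7124²) = 1/√0.4925 = 1.425; Δt_1 = 1.425 × 8.51 = 12.13 s.
Leg 2: 9.57 s is already measured on the platform.
Total: 12.13 + 9.570 s.

Δt = 21.7 s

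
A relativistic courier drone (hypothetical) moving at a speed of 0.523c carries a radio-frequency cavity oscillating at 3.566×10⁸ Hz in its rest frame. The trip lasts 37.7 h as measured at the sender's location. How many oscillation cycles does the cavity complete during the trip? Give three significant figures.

γ = 1/√(1 − 0.523²) = 1/√0.7265 = 1.173
The oscillator's own cycle count is N = f × τ where τ is the proper time aboard the drone. τ = Δt/γ = 37.7/1.173 = 32.13 h = 1.157×10⁵ s.
N = 3.566×10⁸ × 1.157×10⁵ = 4.125×10¹³.

N = 4.13×10¹³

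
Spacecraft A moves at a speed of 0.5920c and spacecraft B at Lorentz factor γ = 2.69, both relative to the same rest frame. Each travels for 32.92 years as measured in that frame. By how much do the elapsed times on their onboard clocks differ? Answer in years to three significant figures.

A: γ = 1/√(1 − 0.5920²) = 1/√0.6495 = 1.241; τ_A = 32.92/1.241 = 26.53 years.
B: γ = 2.69; τ_B = 32.92/2.690 = 12.24 years.

|τ_A − τ_B| = 14.3 years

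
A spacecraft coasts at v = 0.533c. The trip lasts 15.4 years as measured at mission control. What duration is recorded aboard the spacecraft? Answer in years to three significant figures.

γ = 1/√(1 − 0.533²) = 1/√0.7159 = 1.182
The interval measured at mission control is the dilated one; the clock aboard the spacecraft measures the proper time τ = Δt/γ = 15.4/1.182 years.

τ = 13.0 years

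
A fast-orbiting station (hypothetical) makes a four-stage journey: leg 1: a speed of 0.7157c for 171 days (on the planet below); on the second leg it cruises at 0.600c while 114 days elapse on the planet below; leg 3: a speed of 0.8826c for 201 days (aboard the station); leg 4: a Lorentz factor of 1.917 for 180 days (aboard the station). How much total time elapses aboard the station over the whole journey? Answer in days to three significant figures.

Leg 1: γ = 1/√(1 − 0.7157²) = 1/√0.4878 = 1.432; τ_1 = 171/1.432 = 119.4 days.
Leg 2: γ = 1/√(1 − 0.600²) = 5/4 = 1.250; τ_2 = 114/1.250 = 91.20 days.
Leg 3: 201 days is already measured aboard the station.
Leg 4: 180 days is already measured aboard the station.
Total: 119.4 + 91.20 + 201.0 + 180.0 days.

τ = 592 days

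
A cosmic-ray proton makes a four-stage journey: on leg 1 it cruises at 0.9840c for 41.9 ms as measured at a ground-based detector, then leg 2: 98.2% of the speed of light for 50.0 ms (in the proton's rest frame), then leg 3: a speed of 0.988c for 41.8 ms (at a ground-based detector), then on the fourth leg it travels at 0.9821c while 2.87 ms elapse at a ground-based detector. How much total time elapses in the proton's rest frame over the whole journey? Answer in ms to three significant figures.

τ = 64.5 ms

Leg 1: γ = 1/√(1 − 0.9840²) = 1/√0.03174 = 5.613; τ_1 = 41.9/5.613 = 7.465 ms.
Leg 2: 50.0 ms is already measured in the proton's rest frame.
Leg 3: γ = 1/√(1 − 0.988²) = 1/√0.02386 = 6.474; τ_3 = 41.8/6.474 = 6.456 ms.
Leg 4: γ = 1/√(1 − 0.9821²) = 1/√0.03548 = 5.309; τ_4 = 2.87/5.309 = 0.5406 ms.
Total: 7.465 + 50.00 + 6.456 + 0.5406 ms.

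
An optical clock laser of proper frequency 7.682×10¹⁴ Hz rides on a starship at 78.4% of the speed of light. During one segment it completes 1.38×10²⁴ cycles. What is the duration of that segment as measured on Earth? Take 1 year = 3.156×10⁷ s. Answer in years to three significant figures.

β = 0.784; γ = 1/√(1 − 0.784²) = 1/√0.3853 = 1.611
Proper time for N cycles: τ = N/f = 1.38×10²⁴/(7.682×10¹⁴) = 1.796×10⁹ s = 56.92 years.
Lab-frame duration Δt = γτ = 1.611 × 56.92 = 91.69 years.

Δt = 91.7 years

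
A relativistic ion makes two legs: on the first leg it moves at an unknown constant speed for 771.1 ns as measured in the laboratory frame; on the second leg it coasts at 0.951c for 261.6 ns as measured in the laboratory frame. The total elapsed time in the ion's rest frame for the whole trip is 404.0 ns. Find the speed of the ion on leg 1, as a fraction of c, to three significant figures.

Leg 1: speed unknown; τ_1 = 771.1/γ_1.
Leg 2: γ = 1/√(1 − 0.951²) = 1/√0.09560 = 3.234; τ_2 = 261.6/3.234 = 80.88 ns.
Total proper time: τ_1 + 80.88 = 404.0, so τ_1 = 404.0 − 80.88 = 323.1 ns.
γ_1 = 771.1/323.1 = 2.386; β = √(1 − 1/γ²) = √0.8244.

β = 0.908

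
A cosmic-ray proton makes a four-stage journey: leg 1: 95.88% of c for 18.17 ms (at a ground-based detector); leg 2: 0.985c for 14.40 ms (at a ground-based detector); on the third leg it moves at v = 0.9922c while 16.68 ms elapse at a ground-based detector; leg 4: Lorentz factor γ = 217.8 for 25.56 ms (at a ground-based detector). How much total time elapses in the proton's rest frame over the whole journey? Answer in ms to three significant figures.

Leg 1: β = 0.9588; γ = 1/√(1 − 0.9588²) = 1/√0.08070 = 3.520; τ_1 = 18.17/3.520 = 5.162 ms.
Leg 2: γ = 1/√(1 − 0.985²) = 1/√0.02977 = 5.795; τ_2 = 14.40/5.795 = 2.485 ms.
Leg 3: γ = 1/√(1 − 0.9922²) = 1/√0.01554 = 8.022; τ_3 = 16.68/8.022 = 2.079 ms.
Leg 4: γ = 217.8; τ_4 = 25.56/217.8 = 0.1174 ms.
Total: 5.162 + 2.485 + 2.079 + 0.1174 ms.

τ = 9.84 ms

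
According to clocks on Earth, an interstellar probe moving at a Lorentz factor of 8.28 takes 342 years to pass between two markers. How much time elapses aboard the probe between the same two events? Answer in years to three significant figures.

τ = 41.3 years

γ = 8.28
The interval measured on Earth is the dilated one; the clock aboard the probe measures the proper time τ = Δt/γ = 342/8.280 years.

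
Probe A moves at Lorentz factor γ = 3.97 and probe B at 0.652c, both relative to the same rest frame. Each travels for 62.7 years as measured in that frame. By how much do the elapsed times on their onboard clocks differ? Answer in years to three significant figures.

|τ_A − τ_B| = 31.7 years

A: γ = 3.97; τ_A = 62.7/3.970 = 15.79 years.
B: γ = 1/√(1 − 0.652²) = 1/√0.5749 = 1.319; τ_B = 62.7/1.319 = 47.54 years.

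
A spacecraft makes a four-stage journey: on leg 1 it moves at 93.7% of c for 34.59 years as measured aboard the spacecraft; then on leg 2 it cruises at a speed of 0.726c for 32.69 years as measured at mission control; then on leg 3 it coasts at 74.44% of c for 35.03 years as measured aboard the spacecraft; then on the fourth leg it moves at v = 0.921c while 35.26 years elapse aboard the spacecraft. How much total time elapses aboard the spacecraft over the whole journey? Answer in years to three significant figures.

Leg 1: 34.59 years is already measured aboard the spacecraft.
Leg 2: γ = 1/√(1 − 0.726²) = 1/√0.4729 = 1.454; τ_2 = 32.69/1.454 = 22.48 years.
Leg 3: 35.03 years is already measured aboard the spacecraft.
Leg 4: 35.26 years is already measured aboard the spacecraft.
Total: 34.59 + 22.48 + 35.03 + 35.26 years.

τ = 127 years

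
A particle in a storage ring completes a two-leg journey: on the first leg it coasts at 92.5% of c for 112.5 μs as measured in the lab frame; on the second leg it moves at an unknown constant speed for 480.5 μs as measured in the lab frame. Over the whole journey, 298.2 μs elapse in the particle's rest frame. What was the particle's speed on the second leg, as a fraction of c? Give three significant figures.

Leg 1: β = 0.925; γ = 1/√(1 − 0.925²) = 1/√0.1444 = 2.632; τ_1 = 112.5/2.632 = 42.75 μs.
Leg 2: speed unknown; τ_2 = 480.5/γ_2.
Total proper time: 42.75 + τ_2 = 298.2, so τ_2 = 298.2 − 42.75 = 255.5 μs.
γ_2 = 480.5/255.5 = 1.881; β = √(1 − 1/γ²) = √0.7174.

β = 0.847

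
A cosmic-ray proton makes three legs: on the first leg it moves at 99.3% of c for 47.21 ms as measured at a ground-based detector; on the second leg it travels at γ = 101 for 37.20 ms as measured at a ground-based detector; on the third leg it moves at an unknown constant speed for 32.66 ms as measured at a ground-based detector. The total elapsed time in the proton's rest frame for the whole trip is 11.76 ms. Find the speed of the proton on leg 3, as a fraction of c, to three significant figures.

β = 0.984

Leg 1: β = 0.993; γ = 1/√(1 − 0.993²) = 1/√0.01395 = 8.466; τ_1 = 47.21/8.466 = 5.576 ms.
Leg 2: γ = 101; τ_2 = 37.20/101.0 = 0.3683 ms.
Leg 3: speed unknown; τ_3 = 32.66/γ_3.
Total proper time: 5.576 + 0.3683 + τ_3 = 11.76, so τ_3 = 11.76 − 5.944 = 5.816 ms.
γ_3 = 32.66/5.816 = 5.616; β = √(1 − 1/γ²) = √0.9683.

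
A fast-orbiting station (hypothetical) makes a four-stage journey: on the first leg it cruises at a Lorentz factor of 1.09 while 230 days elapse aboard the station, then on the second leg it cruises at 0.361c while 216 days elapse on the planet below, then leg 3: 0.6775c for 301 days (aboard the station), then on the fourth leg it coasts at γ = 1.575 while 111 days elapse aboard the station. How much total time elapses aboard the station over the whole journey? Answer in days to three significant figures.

Leg 1: 230 days is already measured aboard the station.
Leg 2: γ = 1/√(1 − 0.361²) = 1/√0.8697 = 1.072; τ_2 = 216/1.072 = 201.4 days.
Leg 3: 301 days is already measured aboard the station.
Leg 4: 111 days is already measured aboard the station.
Total: 230.0 + 201.4 + 301.0 + 111.0 days.

τ = 843 days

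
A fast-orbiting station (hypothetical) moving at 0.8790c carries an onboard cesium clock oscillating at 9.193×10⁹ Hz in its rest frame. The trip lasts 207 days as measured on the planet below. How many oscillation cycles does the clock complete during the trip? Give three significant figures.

N = 7.84×10¹⁶

γ = 1/√(1 − 0.8790²) = 1/√0.2274 = 2.097
The oscillator's own cycle count is N = f × τ where τ is the proper time aboard the station. τ = Δt/γ = 207/2.097 = 98.70 days = 8.528×10⁶ s.
N = 9.193×10⁹ × 8.528×10⁶ = 7.840×10¹⁶.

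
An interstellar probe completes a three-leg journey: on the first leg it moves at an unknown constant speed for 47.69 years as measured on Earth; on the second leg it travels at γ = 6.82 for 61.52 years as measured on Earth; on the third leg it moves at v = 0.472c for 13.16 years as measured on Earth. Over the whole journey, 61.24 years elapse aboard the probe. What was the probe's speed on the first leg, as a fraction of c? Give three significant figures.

β = 0.524

Leg 1: speed unknown; τ_1 = 47.69/γ_1.
Leg 2: γ = 6.82; τ_2 = 61.52/6.820 = 9.021 years.
Leg 3: γ = 1/√(1 − 0.472²) = 1/√0.7772 = 1.134; τ_3 = 13.16/1.134 = 11.60 years.
Total proper time: τ_1 + 9.021 + 11.60 = 61.24, so τ_1 = 61.24 − 20.62 = 40.62 years.
γ_1 = 47.69/40.62 = 1.174; β = √(1 − 1/γ²) = √0.2746.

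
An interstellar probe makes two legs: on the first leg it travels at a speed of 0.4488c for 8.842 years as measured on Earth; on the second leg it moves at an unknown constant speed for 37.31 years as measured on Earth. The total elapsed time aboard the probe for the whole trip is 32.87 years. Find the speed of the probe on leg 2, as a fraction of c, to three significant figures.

β = 0.743

Leg 1: γ = 1/√(1 − 0.4488²) = 1/√0.7986 = 1.119; τ_1 = 8.842/1.119 = 7.901 years.
Leg 2: speed unknown; τ_2 = 37.31/γ_2.
Total proper time: 7.901 + τ_2 = 32.87, so τ_2 = 32.87 − 7.901 = 24.97 years.
γ_2 = 37.31/24.97 = 1.494; β = √(1 − 1/γ²) = √0.5521.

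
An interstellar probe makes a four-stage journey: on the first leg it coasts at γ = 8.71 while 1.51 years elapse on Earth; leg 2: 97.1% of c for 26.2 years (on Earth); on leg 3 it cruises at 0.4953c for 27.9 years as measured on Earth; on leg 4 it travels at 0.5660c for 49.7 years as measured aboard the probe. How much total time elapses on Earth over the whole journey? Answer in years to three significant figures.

Leg 1: 1.51 years is already measured on Earth.
Leg 2: 26.2 years is already measured on Earth.
Leg 3: 27.9 years is already measured on Earth.
Leg 4: γ = 1/√(1 − 0.5660²) = 1/√0.6796 = 1.213; Δt_4 = 1.213 × 49.7 = 60.29 years.
Total: 1.510 + 26.20 + 27.90 + 60.29 years.

Δt = 116 years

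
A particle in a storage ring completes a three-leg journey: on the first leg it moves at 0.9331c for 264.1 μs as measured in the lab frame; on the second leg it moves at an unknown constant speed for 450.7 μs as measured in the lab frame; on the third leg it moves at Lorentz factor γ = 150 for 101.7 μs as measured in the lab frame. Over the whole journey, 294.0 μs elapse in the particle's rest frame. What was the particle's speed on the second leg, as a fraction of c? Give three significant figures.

β = 0.898

Leg 1: γ = 1/√(1 − 0.9331²) = 1/√0.1293 = 2.781; τ_1 = 264.1/2.781 = 94.97 μs.
Leg 2: speed unknown; τ_2 = 450.7/γ_2.
Leg 3: γ = 150; τ_3 = 101.7/150.0 = 0.6780 μs.
Total proper time: 94.97 + τ_2 + 0.6780 = 294.0, so τ_2 = 294.0 − 95.65 = 198.3 μs.
γ_2 = 450.7/198.3 = 2.272; β = √(1 − 1/γ²) = √0.8063.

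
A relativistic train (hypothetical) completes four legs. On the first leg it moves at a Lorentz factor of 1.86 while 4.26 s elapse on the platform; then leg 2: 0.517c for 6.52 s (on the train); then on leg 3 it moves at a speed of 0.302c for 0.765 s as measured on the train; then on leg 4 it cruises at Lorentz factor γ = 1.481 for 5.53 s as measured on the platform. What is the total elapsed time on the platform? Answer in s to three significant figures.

Leg 1: 4.26 s is already measured on the platform.
Leg 2: γ = 1/√(1 − 0.517²) = 1/√0.7327 = 1.168; Δt_2 = 1.168 × 6.52 = 7.617 s.
Leg 3: γ = 1/√(1 − 0.302²) = 1/√0.9088 = 1.049; Δt_3 = 1.049 × 0.765 = 0.8025 s.
Leg 4: 5.53 s is already measured on the platform.
Total: 4.260 + 7.617 + 0.8025 + 5.530 s.

Δt = 18.2 s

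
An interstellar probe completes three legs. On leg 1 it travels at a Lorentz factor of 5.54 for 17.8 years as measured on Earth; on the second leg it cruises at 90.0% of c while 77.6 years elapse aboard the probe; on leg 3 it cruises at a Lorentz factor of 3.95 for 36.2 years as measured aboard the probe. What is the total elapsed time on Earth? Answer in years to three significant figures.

Δt = 339 years

Leg 1: 17.8 years is already measured on Earth.
Leg 2: β = 0.900; γ = 1/√(1 − 0.900²) = 1/√0.1900 = 2.294; Δt_2 = 2.294 × 77.6 = 178.0 years.
Leg 3: γ = 3.95; Δt_3 = 3.950 × 36.2 = 143.0 years.
Total: 17.80 + 178.0 + 143.0 years.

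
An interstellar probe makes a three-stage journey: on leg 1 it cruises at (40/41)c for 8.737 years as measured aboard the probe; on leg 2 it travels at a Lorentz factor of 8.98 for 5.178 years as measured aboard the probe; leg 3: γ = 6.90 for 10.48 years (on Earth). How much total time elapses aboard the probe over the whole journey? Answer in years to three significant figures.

Leg 1: 8.737 years is already measured aboard the probe.
Leg 2: 5.178 years is already measured aboard the probe.
Leg 3: γ = 6.90; τ_3 = 10.48/6.900 = 1.519 years.
Total: 8.737 + 5.178 + 1.519 years.

τ = 15.4 years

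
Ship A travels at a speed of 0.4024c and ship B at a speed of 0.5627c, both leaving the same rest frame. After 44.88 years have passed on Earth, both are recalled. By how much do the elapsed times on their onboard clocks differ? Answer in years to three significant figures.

A: γ = 1/√(1 − 0.4024²) = 1/√0.8381 = 1.092; τ_A = 44.88/1.092 = 41.09 years.
B: γ = 1/√(1 − 0.5627²) = 1/√0.6834 = 1.210; τ_B = 44.88/1.210 = 37.10 years.

|τ_A − τ_B| = 3.99 years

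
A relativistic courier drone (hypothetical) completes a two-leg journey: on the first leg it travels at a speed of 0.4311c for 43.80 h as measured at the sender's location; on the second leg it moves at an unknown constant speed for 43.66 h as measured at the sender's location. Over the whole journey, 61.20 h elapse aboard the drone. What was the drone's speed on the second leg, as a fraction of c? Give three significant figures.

Leg 1: γ = 1/√(1 − 0.4311²) = 1/√0.8142 = 1.108; τ_1 = 43.80/1.108 = 39.52 h.
Leg 2: speed unknown; τ_2 = 43.66/γ_2.
Total proper time: 39.52 + τ_2 = 61.20, so τ_2 = 61.20 − 39.52 = 21.68 h.
γ_2 = 43.66/21.68 = 2.014; β = √(1 − 1/γ²) = √0.7534.

β = 0.868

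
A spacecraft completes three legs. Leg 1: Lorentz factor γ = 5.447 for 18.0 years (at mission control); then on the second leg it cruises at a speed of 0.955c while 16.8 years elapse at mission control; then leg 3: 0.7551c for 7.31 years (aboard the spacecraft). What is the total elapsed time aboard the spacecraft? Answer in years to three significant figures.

Leg 1: γ = 5.447; τ_1 = 18.0/5.447 = 3.305 years.
Leg 2: γ = 1/√(1 − 0.955²) = 1/√0.08798 = 3.371; τ_2 = 16.8/3.371 = 4.983 years.
Leg 3: 7.31 years is already measured aboard the spacecraft.
Total: 3.305 + 4.983 + 7.310 years.

τ = 15.6 years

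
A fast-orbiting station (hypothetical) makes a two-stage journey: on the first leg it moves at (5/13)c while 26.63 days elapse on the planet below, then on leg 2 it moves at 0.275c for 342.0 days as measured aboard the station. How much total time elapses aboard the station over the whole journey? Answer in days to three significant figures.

τ = 367 days

Leg 1: γ = 1/√(1 − (5/13)²) = 13/12 ≈ 1.083; τ_1 = 26.63/1.083 = 24.58 days.
Leg 2: 342.0 days is already measured aboard the station.
Total: 24.58 + 342.0 days.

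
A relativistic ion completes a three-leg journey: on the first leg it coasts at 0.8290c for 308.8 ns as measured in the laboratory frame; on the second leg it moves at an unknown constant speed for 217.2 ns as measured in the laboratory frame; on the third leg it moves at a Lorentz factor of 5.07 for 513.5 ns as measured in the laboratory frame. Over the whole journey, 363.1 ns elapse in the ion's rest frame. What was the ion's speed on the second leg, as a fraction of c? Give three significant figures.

Leg 1: γ = 1/√(1 − 0.8290²) = 1/√0.3128 = 1.788; τ_1 = 308.8/1.788 = 172.7 ns.
Leg 2: speed unknown; τ_2 = 217.2/γ_2.
Leg 3: γ = 5.07; τ_3 = 513.5/5.070 = 101.3 ns.
Total proper time: 172.7 + τ_2 + 101.3 = 363.1, so τ_2 = 363.1 − 274.0 = 89.12 ns.
γ_2 = 217.2/89.12 = 2.437; β = √(1 − 1/γ²) = √0.8316.

β = 0.912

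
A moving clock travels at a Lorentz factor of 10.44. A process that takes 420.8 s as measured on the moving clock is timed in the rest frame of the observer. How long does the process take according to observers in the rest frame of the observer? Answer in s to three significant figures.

Δt = 4390 s

γ = 10.44
The interval measured on the moving clock is the proper time (both events occur at the same place in that frame); the lab-frame interval is Δt = γτ = 10.44 × 420.8 s.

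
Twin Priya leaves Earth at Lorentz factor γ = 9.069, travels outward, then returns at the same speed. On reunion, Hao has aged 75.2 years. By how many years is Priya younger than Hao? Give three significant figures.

γ = 9.069
Priya's elapsed proper time: τ = 75.2/9.069 = 8.292 years.
Age gap = Δt − τ = 75.2 − 8.292 years.

Δt − τ = 66.9 years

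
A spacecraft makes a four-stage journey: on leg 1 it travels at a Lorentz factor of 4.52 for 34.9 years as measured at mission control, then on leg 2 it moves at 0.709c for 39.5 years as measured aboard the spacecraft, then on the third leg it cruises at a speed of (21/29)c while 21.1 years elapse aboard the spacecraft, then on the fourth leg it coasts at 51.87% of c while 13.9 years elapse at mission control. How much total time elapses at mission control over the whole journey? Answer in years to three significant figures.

Leg 1: 34.9 years is already measured at mission control.
Leg 2: γ = 1/√(1 − 0.709²) = 1/√0.4973 = 1.418; Δt_2 = 1.418 × 39.5 = 56.01 years.
Leg 3: γ = 1/√(1 − (21/29)²) = 29/20 = 1.450; Δt_3 = 1.450 × 21.1 = 30.60 years.
Leg 4: 13.9 years is already measured at mission control.
Total: 34.90 + 56.01 + 30.60 + 13.90 years.

Δt = 135 years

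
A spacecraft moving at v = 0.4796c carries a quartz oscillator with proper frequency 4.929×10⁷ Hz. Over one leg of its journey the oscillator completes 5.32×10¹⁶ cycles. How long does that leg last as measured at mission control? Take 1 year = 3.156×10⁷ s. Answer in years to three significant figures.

Δt = 39.0 years

γ = 1/√(1 − 0.4796²) = 1/√0.7700 = 1.140
Proper time for N cycles: τ = N/f = 5.32×10¹⁶/(4.929×10⁷) = 1.079×10⁹ s = 34.20 years.
Lab-frame duration Δt = γτ = 1.140 × 34.20 = 38.97 years.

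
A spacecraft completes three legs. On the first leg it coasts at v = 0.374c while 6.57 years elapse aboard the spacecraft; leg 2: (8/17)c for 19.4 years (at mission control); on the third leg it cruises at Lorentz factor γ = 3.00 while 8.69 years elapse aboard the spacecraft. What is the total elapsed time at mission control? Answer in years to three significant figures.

Δt = 52.6 years

Leg 1: γ = 1/√(1 − 0.374²) = 1/√0.8601 = 1.078; Δt_1 = 1.078 × 6.57 = 7.084 years.
Leg 2: 19.4 years is already measured at mission control.
Leg 3: γ = 3.00; Δt_3 = 3.000 × 8.69 = 26.07 years.
Total: 7.084 + 19.40 + 26.07 years.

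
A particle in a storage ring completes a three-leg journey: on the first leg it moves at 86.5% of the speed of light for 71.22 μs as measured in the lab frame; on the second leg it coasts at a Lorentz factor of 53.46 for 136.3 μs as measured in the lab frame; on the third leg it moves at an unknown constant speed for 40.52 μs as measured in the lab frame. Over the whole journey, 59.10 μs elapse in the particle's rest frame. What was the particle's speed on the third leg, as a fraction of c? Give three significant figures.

β = 0.858

Leg 1: β = 0.865; γ = 1/√(1 − 0.865²) = 1/√0.2518 = 1.993; τ_1 = 71.22/1.993 = 35.74 μs.
Leg 2: γ = 53.46; τ_2 = 136.3/53.46 = 2.550 μs.
Leg 3: speed unknown; τ_3 = 40.52/γ_3.
Total proper time: 35.74 + 2.550 + τ_3 = 59.10, so τ_3 = 59.10 − 38.29 = 20.81 μs.
γ_3 = 40.52/20.81 = 1.947; β = √(1 − 1/γ²) = √0.7361.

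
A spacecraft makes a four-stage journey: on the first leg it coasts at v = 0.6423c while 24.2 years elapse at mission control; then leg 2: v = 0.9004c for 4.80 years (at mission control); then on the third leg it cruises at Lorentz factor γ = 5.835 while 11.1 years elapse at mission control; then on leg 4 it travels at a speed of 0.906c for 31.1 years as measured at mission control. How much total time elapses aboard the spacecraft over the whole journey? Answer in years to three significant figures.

τ = 35.7 years

Leg 1: γ = 1/√(1 − 0.6423²) = 1/√0.5875 = 1.305; τ_1 = 24.2/1.305 = 18.55 years.
Leg 2: γ = 1/√(1 − 0.9004²) = 1/√0.1893 = 2.299; τ_2 = 4.80/2.299 = 2.088 years.
Leg 3: γ = 5.835; τ_3 = 11.1/5.835 = 1.902 years.
Leg 4: γ = 1/√(1 − 0.906²) = 1/√0.1792 = 2.363; τ_4 = 31.1/2.363 = 13.16 years.
Total: 18.55 + 2.088 + 1.902 + 13.16 years.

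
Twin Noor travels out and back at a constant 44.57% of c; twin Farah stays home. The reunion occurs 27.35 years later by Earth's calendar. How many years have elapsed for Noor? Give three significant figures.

β = 0.4457; γ = 1/√(1 − 0.4457²) = 1/√0.8014 = 1.117
Noor's clock measures proper time along the trip: τ = Δt/γ = 27.35/1.117 years.

τ = 24.5 years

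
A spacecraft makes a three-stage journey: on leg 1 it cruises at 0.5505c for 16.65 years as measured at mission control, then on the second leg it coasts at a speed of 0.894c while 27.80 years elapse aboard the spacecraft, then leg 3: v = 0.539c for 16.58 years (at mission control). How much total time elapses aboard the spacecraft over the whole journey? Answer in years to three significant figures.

τ = 55.7 years

Leg 1: γ = 1/√(1 − 0.5505²) = 1/√0.6969 = 1.198; τ_1 = 16.65/1.198 = 13.90 years.
Leg 2: 27.80 years is already measured aboard the spacecraft.
Leg 3: γ = 1/√(1 − 0.539²) = 1/√0.7095 = 1.187; τ_3 = 16.58/1.187 = 13.97 years.
Total: 13.90 + 27.80 + 13.97 years.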